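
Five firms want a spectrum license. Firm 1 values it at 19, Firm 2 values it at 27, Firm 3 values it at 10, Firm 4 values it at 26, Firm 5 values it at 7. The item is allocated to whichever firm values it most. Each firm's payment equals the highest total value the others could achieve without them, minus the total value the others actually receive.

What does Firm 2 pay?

Firm 2 has the highest value and receives the item.
Without Firm 2, the item would go to the next-highest value, 26, so the others could achieve 26.
With Firm 2 present and winning, the others receive nothing, so their total is 0.
Payment = 26 - 0 = 26.

26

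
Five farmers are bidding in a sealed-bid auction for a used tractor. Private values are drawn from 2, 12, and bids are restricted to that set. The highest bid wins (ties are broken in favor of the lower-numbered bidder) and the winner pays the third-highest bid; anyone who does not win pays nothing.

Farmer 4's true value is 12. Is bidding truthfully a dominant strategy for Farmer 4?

Yes

Check each profile of the others' bids and compare truth against every alternative bid.
Others bid (2, 2, 2, 2): truth gives 10, best alternative gives 0.
Others bid (2, 2, 2, 12): truth gives 10, best alternative gives 0.
Others bid (2, 2, 12, 2): truth gives 0, best alternative gives 0.
Others bid (2, 2, 12, 12): truth gives 0, best alternative gives 0.
Others bid (2, 12, 2, 2): truth gives 0, best alternative gives 0.
Others bid (2, 12, 2, 12): truth gives 0, best alternative gives 0.
(Remaining 10 profiles checked similarly; truth is weakly best in each.)
In every case the truthful bid is at least as good as any alternative, so it is a dominant strategy.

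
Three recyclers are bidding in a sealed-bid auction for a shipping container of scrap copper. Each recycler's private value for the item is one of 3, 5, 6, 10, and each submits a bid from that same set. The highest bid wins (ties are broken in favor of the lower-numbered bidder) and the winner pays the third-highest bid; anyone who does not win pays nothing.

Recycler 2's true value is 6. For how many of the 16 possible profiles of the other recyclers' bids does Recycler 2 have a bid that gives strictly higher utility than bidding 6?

4

Others bid (3, 10): truth gives 0; bid 10 gives 3 > 0. Violating.
Others bid (5, 10): truth gives 0; bid 10 gives 1 > 0. Violating.
Others bid (6, 3): truth gives 0; bid 10 gives 3 > 0. Violating.
Others bid (6, 5): truth gives 0; bid 10 gives 1 > 0. Violating.
Others bid (3, 3): truth gives 3; no alternative beats it.
Others bid (3, 5): truth gives 3; no alternative beats it.
(Checking all 16 profiles: 4 have a profitable deviation, 12 do not.)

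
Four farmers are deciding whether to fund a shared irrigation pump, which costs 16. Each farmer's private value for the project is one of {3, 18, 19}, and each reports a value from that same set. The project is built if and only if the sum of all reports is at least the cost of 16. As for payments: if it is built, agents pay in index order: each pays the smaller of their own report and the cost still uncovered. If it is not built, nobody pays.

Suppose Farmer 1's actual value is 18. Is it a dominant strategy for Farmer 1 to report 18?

No

Consider the case where Farmer 2 reports 3, Farmer 3 reports 3 and Farmer 4 reports 18.
Truthful report 18: project built, pays 16, utility 18 - 16 = 2.
Report 3 instead: project built, pays 3, utility 18 - 3 = 15.
Since 15 > 2, reporting 3 is strictly better here, so truthful reporting is not dominant.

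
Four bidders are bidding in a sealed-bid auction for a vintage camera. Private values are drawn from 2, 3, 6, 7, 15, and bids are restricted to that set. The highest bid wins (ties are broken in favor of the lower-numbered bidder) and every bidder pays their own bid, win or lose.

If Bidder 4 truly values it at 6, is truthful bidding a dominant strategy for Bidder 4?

No

Consider the case where Bidder 1 bids 2, Bidder 2 bids 2 and Bidder 3 bids 2.
Truthful bid 6: wins, pays 6, utility 6 - 6 = 0.
Bid 3 instead: wins, pays 3, utility 6 - 3 = 3.
Since 3 > 0, bidding 3 is strictly better here, so truthful bidding is not dominant.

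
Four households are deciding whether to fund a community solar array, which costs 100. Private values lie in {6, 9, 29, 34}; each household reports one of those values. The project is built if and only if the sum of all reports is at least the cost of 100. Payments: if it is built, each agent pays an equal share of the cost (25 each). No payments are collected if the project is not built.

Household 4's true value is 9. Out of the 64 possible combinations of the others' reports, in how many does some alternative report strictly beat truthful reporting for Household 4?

3

Others report (29, 29, 34): truth gives -16; report 6 gives 0 > -16. Violating.
Others report (29, 34, 29): truth gives -16; report 6 gives 0 > -16. Violating.
Others report (34, 29, 29): truth gives -16; report 6 gives 0 > -16. Violating.
Others report (6, 6, 6): truth gives 0; no alternative beats it.
Others report (6, 6, 9): truth gives 0; no alternative beats it.
(Checking all 64 profiles: 3 have a profitable deviation, 61 do not.)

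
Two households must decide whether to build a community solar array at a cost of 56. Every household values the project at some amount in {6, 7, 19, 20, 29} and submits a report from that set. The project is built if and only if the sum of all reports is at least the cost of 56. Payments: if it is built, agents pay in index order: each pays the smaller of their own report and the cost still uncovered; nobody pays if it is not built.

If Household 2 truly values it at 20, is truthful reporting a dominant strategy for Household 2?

Yes

Check each profile of the others' reports and compare truth against every alternative report.
Others report (6): truth gives 0, best alternative gives 0.
Others report (7): truth gives 0, best alternative gives 0.
Others report (19): truth gives 0, best alternative gives 0.
Others report (20): truth gives 0, best alternative gives 0.
Others report (29): truth gives 0, best alternative gives 0.
In every case the truthful report is at least as good as any alternative, so it is a dominant strategy.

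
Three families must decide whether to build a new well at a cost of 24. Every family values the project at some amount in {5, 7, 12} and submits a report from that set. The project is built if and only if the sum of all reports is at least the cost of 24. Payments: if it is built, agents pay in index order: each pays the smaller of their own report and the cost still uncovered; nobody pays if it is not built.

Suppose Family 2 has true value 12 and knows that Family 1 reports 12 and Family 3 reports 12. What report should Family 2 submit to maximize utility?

Report 5: project built, pays 5, utility 12 - 5 = 7.
Report 7: project built, pays 7, utility 12 - 7 = 5.
Report 12: project built, pays 12, utility 12 - 12 = 0.
The best choice is 5 with utility 7.

5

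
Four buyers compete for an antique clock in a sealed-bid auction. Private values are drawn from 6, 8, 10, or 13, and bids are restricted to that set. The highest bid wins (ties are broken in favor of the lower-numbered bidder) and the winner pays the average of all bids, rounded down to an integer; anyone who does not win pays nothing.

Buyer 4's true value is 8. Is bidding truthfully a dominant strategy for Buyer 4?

No

Consider the case where Buyer 1 bids 6, Buyer 2 bids 6 and Buyer 3 bids 8.
Truthful bid 8: loses, pays 0, utility 0.
Bid 10 instead: wins, pays 7, utility 8 - 7 = 1.
Since 1 > 0, bidding 10 is strictly better here, so truthful bidding is not dominant.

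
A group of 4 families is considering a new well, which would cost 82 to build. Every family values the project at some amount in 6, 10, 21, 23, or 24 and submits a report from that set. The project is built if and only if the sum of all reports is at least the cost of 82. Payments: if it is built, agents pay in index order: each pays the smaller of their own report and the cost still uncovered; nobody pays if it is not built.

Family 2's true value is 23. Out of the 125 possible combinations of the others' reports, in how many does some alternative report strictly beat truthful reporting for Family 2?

27

Others report (21, 21, 21): truth gives 0; report 21 gives 2 > 0. Violating.
Others report (21, 21, 23): truth gives 0; report 21 gives 2 > 0. Violating.
Others report (21, 21, 24): truth gives 0; report 21 gives 2 > 0. Violating.
Others report (21, 23, 21): truth gives 0; report 21 gives 2 > 0. Violating.
Others report (6, 6, 6): truth gives 0; no alternative beats it.
Others report (6, 6, 10): truth gives 0; no alternative beats it.
(Checking all 125 profiles: 27 have a profitable deviation, 98 do not.)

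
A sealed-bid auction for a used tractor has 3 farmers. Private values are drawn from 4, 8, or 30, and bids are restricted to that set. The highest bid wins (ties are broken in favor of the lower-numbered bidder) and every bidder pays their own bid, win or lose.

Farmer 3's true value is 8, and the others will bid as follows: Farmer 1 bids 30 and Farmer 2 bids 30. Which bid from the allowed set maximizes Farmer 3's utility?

4

Bid 4: loses but pays 4, utility -4.
Bid 8: loses but pays 8, utility -8.
Bid 30: loses but pays 30, utility -30.
The best choice is 4 with utility -4.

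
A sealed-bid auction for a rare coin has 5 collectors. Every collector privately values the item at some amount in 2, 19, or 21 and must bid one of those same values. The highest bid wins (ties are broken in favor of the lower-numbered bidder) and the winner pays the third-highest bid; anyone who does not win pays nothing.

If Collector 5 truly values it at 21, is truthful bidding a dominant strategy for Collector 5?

Yes

Check each profile of the others' bids and compare truth against every alternative bid.
Others bid (2, 2, 2, 19): truth gives 19, best alternative gives 0.
Others bid (2, 2, 19, 2): truth gives 19, best alternative gives 0.
Others bid (2, 19, 2, 2): truth gives 19, best alternative gives 0.
Others bid (19, 2, 2, 2): truth gives 19, best alternative gives 0.
Others bid (2, 2, 19, 19): truth gives 2, best alternative gives 0.
Others bid (2, 19, 2, 19): truth gives 2, best alternative gives 0.
(Remaining 75 profiles checked similarly; truth is weakly best in each.)
In every case the truthful bid is at least as good as any alternative, so it is a dominant strategy.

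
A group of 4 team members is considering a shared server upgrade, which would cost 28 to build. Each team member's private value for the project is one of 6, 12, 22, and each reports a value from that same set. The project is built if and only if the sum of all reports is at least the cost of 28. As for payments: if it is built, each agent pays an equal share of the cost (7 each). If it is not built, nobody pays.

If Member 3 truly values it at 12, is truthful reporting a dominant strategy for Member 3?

Check each profile of the others' reports and compare truth against every alternative report.
Others report (6, 6, 6): truth gives 5, best alternative gives 5.
Others report (6, 6, 12): truth gives 5, best alternative gives 5.
Others report (6, 6, 22): truth gives 5, best alternative gives 5.
Others report (6, 12, 6): truth gives 5, best alternative gives 5.
Others report (6, 12, 12): truth gives 5, best alternative gives 5.
Others report (6, 12, 22): truth gives 5, best alternative gives 5.
(Remaining 21 profiles checked similarly; truth is weakly best in each.)
In every case the truthful report is at least as good as any alternative, so it is a dominant strategy.

Yes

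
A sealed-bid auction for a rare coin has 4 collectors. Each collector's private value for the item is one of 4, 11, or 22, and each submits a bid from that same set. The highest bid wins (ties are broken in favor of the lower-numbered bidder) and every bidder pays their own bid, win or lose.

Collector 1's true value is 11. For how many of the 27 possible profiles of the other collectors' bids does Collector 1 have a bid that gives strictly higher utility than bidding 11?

Others bid (4, 4, 4): truth gives 0; bid 4 gives 7 > 0. Violating.
Others bid (4, 4, 22): truth gives -11; bid 4 gives -4 > -11. Violating.
Others bid (4, 11, 22): truth gives -11; bid 4 gives -4 > -11. Violating.
Others bid (4, 22, 4): truth gives -11; bid 4 gives -4 > -11. Violating.
Others bid (4, 4, 11): truth gives 0; no alternative beats it.
Others bid (4, 11, 4): truth gives 0; no alternative beats it.
(Checking all 27 profiles: 20 have a profitable deviation, 7 do not.)

20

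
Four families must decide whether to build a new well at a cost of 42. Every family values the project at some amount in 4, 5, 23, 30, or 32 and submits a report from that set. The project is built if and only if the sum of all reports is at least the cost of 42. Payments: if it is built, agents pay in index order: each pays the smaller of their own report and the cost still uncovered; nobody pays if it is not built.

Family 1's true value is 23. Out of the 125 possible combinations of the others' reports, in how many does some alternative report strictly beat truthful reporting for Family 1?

Others report (4, 4, 30): truth gives 0; report 4 gives 19 > 0. Violating.
Others report (4, 4, 32): truth gives 0; report 4 gives 19 > 0. Violating.
Others report (4, 5, 30): truth gives 0; report 4 gives 19 > 0. Violating.
Others report (4, 5, 32): truth gives 0; report 4 gives 19 > 0. Violating.
Others report (4, 4, 4): truth gives 0; no alternative beats it.
Others report (4, 4, 5): truth gives 0; no alternative beats it.
(Checking all 125 profiles: 105 have a profitable deviation, 20 do not.)

105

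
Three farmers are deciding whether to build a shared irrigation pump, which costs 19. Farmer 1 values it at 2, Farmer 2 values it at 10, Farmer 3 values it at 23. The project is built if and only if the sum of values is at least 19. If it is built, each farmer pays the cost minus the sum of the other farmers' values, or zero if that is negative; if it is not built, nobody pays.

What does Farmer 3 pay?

7

Total value 35 ≥ cost 19, so the project is built.
The other farmers' values sum to 12.
Cost minus that sum is 19 - 12 = 7.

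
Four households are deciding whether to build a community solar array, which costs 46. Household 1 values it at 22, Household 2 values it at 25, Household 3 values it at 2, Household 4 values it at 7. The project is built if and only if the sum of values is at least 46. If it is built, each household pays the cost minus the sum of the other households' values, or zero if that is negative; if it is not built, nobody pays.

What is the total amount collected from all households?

27

Total value 56 ≥ cost 46, so it is built.
Household 1: others sum to 34; max(0, 46 - 34) = 12.
Household 2: others sum to 31; max(0, 46 - 31) = 15.
Household 3: others sum to 54; max(0, 46 - 54) = 0.
Household 4: others sum to 49; max(0, 46 - 49) = 0.
Total collected = 12 + 15 + 0 + 0 = 27.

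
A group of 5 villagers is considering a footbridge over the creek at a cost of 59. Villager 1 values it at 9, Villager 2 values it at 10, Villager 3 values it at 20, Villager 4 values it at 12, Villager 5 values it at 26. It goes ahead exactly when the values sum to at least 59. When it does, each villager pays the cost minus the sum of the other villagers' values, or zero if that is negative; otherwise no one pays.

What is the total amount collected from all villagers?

10

Total value 77 ≥ cost 59, so it is built.
Villager 1: others sum to 68; max(0, 59 - 68) = 0.
Villager 2: others sum to 67; max(0, 59 - 67) = 0.
Villager 3: others sum to 57; max(0, 59 - 57) = 2.
Villager 4: others sum to 65; max(0, 59 - 65) = 0.
Villager 5: others sum to 51; max(0, 59 - 51) = 8.
Total collected = 0 + 0 + 2 + 0 + 8 = 10.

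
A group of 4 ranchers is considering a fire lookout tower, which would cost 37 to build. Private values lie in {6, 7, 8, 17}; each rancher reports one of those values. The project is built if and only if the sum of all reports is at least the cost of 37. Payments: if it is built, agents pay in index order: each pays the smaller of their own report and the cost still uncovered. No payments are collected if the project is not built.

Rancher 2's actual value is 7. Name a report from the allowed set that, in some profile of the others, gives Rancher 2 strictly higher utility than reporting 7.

Suppose Rancher 1 reports 6, Rancher 3 reports 8 and Rancher 4 reports 17.
Report 7: project built, pays 7, utility 7 - 7 = 0.
Report 6: project built, pays 6, utility 7 - 6 = 1.
So reporting 6 beats truth here (1 > 0).

6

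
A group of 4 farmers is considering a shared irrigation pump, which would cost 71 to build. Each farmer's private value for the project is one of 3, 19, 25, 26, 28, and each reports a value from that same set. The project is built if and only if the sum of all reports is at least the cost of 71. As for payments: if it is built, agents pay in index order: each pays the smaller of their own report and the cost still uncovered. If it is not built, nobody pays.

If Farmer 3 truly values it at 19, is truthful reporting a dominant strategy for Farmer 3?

No

Consider the case where Farmer 1 reports 19, Farmer 2 reports 25 and Farmer 4 reports 25.
Truthful report 19: project built, pays 19, utility 19 - 19 = 0.
Report 3 instead: project built, pays 3, utility 19 - 3 = 16.
Since 16 > 0, reporting 3 is strictly better here, so truthful reporting is not dominant.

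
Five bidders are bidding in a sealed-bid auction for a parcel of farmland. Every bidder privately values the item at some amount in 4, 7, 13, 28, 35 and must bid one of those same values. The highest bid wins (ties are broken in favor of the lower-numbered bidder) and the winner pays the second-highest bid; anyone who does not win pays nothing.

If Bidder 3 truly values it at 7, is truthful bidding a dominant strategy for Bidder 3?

Yes

Check each profile of the others' bids and compare truth against every alternative bid.
Others bid (4, 4, 4, 4): truth gives 3, best alternative gives 3.
Others bid (4, 4, 4, 7): truth gives 0, best alternative gives 0.
Others bid (4, 4, 4, 13): truth gives 0, best alternative gives 0.
Others bid (4, 4, 4, 28): truth gives 0, best alternative gives 0.
Others bid (4, 4, 4, 35): truth gives 0, best alternative gives 0.
Others bid (4, 4, 7, 4): truth gives 0, best alternative gives 0.
(Remaining 619 profiles checked similarly; truth is weakly best in each.)
In every case the truthful bid is at least as good as any alternative, so it is a dominant strategy.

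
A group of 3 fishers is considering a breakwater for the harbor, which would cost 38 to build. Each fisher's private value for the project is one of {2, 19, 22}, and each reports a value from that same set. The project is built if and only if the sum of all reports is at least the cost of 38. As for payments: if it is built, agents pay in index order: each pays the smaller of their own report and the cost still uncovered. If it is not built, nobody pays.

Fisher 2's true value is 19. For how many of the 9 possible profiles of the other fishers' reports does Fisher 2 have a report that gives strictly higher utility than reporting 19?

4

Others report (19, 19): truth gives 0; report 2 gives 17 > 0. Violating.
Others report (19, 22): truth gives 0; report 2 gives 17 > 0. Violating.
Others report (22, 19): truth gives 3; report 2 gives 17 > 3. Violating.
Others report (22, 22): truth gives 3; report 2 gives 17 > 3. Violating.
Others report (2, 2): truth gives 0; no alternative beats it.
Others report (2, 19): truth gives 0; no alternative beats it.
(Checking all 9 profiles: 4 have a profitable deviation, 5 do not.)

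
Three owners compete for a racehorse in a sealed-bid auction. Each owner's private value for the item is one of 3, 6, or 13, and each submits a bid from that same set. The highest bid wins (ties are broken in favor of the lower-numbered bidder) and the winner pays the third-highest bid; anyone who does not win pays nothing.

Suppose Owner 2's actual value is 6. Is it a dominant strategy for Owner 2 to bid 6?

Consider the case where Owner 1 bids 3 and Owner 3 bids 13.
Truthful bid 6: loses, pays 0, utility 0.
Bid 13 instead: wins, pays 3, utility 6 - 3 = 3.
Since 3 > 0, bidding 13 is strictly better here, so truthful bidding is not dominant.

No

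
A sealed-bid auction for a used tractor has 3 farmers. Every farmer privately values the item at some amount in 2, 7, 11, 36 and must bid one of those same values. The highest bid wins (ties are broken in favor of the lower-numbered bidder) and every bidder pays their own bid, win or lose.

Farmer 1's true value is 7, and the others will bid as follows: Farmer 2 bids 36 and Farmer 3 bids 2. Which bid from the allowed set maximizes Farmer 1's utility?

Bid 2: loses but pays 2, utility -2.
Bid 7: loses but pays 7, utility -7.
Bid 11: loses but pays 11, utility -11.
Bid 36: wins, pays 36, utility 7 - 36 = -29.
The best choice is 2 with utility -2.

2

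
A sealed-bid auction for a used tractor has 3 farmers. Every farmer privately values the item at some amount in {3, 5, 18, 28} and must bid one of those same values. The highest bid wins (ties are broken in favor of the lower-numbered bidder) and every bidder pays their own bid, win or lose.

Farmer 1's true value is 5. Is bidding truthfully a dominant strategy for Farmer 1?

No

Consider the case where Farmer 2 bids 3 and Farmer 3 bids 3.
Truthful bid 5: wins, pays 5, utility 5 - 5 = 0.
Bid 3 instead: wins, pays 3, utility 5 - 3 = 2.
Since 2 > 0, bidding 3 is strictly better here, so truthful bidding is not dominant.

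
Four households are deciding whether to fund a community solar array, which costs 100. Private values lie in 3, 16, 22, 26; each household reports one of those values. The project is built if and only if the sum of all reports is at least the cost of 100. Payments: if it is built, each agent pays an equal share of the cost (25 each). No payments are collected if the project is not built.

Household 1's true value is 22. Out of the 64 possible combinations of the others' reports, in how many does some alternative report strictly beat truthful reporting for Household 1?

1

Others report (26, 26, 26): truth gives -3; report 3 gives 0 > -3. Violating.
Others report (3, 3, 3): truth gives 0; no alternative beats it.
Others report (3, 3, 16): truth gives 0; no alternative beats it.
(Checking all 64 profiles: 1 has a profitable deviation, 63 do not.)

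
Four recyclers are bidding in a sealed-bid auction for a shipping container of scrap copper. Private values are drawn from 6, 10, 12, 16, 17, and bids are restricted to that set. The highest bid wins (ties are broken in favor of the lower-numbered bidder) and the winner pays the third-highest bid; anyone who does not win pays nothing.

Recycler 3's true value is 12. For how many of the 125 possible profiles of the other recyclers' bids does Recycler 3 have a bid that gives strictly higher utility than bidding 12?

Others bid (6, 6, 16): truth gives 0; bid 16 gives 6 > 0. Violating.
Others bid (6, 6, 17): truth gives 0; bid 17 gives 6 > 0. Violating.
Others bid (6, 10, 16): truth gives 0; bid 16 gives 2 > 0. Violating.
Others bid (6, 10, 17): truth gives 0; bid 17 gives 2 > 0. Violating.
Others bid (6, 6, 6): truth gives 6; no alternative beats it.
Others bid (6, 6, 10): truth gives 6; no alternative beats it.
(Checking all 125 profiles: 24 have a profitable deviation, 101 do not.)

24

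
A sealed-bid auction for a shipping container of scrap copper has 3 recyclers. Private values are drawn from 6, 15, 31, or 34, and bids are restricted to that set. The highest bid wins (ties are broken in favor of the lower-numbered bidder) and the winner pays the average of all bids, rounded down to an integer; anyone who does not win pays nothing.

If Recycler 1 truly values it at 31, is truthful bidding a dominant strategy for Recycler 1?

Consider the case where Recycler 2 bids 6 and Recycler 3 bids 6.
Truthful bid 31: wins, pays 14, utility 31 - 14 = 17.
Bid 6 instead: wins, pays 6, utility 31 - 6 = 25.
Since 25 > 17, bidding 6 is strictly better here, so truthful bidding is not dominant.

No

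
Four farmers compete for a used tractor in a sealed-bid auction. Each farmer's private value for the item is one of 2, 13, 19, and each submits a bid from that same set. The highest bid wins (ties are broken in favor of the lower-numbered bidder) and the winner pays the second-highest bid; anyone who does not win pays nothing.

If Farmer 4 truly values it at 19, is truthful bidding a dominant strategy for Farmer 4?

Check each profile of the others' bids and compare truth against every alternative bid.
Others bid (2, 2, 13): truth gives 6, best alternative gives 0.
Others bid (2, 13, 2): truth gives 6, best alternative gives 0.
Others bid (2, 13, 13): truth gives 6, best alternative gives 0.
Others bid (13, 2, 2): truth gives 6, best alternative gives 0.
Others bid (13, 2, 13): truth gives 6, best alternative gives 0.
Others bid (13, 13, 2): truth gives 6, best alternative gives 0.
(Remaining 21 profiles checked similarly; truth is weakly best in each.)
In every case the truthful bid is at least as good as any alternative, so it is a dominant strategy.

Yes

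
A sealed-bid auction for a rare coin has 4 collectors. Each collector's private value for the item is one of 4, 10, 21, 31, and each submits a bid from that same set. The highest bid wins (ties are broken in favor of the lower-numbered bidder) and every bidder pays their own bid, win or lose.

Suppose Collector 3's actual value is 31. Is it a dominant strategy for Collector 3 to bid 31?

Consider the case where Collector 1 bids 4, Collector 2 bids 4 and Collector 4 bids 4.
Truthful bid 31: wins, pays 31, utility 31 - 31 = 0.
Bid 10 instead: wins, pays 10, utility 31 - 10 = 21.
Since 21 > 0, bidding 10 is strictly better here, so truthful bidding is not dominant.

No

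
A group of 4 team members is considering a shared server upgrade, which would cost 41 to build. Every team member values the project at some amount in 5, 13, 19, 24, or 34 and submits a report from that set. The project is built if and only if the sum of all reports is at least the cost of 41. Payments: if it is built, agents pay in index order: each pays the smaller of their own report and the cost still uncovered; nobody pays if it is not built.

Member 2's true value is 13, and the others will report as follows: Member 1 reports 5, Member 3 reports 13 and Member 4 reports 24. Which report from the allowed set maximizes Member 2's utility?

Report 5: project built, pays 5, utility 13 - 5 = 8.
Report 13: project built, pays 13, utility 13 - 13 = 0.
Report 19: project built, pays 19, utility 13 - 19 = -6.
Report 24: project built, pays 24, utility 13 - 24 = -11.
Report 34: project built, pays 34, utility 13 - 34 = -21.
The best choice is 5 with utility 8.

5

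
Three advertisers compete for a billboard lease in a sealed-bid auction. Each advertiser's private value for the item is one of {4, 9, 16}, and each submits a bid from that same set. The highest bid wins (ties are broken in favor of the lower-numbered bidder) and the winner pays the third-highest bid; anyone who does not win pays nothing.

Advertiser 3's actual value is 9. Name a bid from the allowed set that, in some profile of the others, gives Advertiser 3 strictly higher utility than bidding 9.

16

Suppose Advertiser 1 bids 4 and Advertiser 2 bids 9.
Bid 9: loses, pays 0, utility 0.
Bid 16: wins, pays 4, utility 9 - 4 = 5.
So bidding 16 beats truth here (5 > 0).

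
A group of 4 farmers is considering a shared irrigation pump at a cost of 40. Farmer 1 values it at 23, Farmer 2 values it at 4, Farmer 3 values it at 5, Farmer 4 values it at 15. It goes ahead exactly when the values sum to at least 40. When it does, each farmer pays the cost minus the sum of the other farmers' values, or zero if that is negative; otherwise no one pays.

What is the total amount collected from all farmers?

24

Total value 47 ≥ cost 40, so it is built.
Farmer 1: others sum to 24; max(0, 40 - 24) = 16.
Farmer 2: others sum to 43; max(0, 40 - 43) = 0.
Farmer 3: others sum to 42; max(0, 40 - 42) = 0.
Farmer 4: others sum to 32; max(0, 40 - 32) = 8.
Total collected = 16 + 0 + 0 + 8 = 24.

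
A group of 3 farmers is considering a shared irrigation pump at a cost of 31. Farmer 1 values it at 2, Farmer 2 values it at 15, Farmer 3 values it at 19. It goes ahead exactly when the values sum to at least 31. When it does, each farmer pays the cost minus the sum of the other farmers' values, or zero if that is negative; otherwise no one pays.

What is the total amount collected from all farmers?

24

Total value 36 ≥ cost 31, so it is built.
Farmer 1: others sum to 34; max(0, 31 - 34) = 0.
Farmer 2: others sum to 21; max(0, 31 - 21) = 10.
Farmer 3: others sum to 17; max(0, 31 - 17) = 14.
Total collected = 0 + 10 + 14 = 24.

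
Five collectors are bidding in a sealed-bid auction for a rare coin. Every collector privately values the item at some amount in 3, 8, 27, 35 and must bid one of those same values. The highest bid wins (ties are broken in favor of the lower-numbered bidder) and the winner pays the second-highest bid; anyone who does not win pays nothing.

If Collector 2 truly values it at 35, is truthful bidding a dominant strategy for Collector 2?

Yes

Check each profile of the others' bids and compare truth against every alternative bid.
Others bid (27, 3, 3, 3): truth gives 8, best alternative gives 0.
Others bid (27, 3, 3, 8): truth gives 8, best alternative gives 0.
Others bid (27, 3, 3, 27): truth gives 8, best alternative gives 0.
Others bid (27, 3, 8, 3): truth gives 8, best alternative gives 0.
Others bid (27, 3, 8, 8): truth gives 8, best alternative gives 0.
Others bid (27, 3, 8, 27): truth gives 8, best alternative gives 0.
(Remaining 250 profiles checked similarly; truth is weakly best in each.)
In every case the truthful bid is at least as good as any alternative, so it is a dominant strategy.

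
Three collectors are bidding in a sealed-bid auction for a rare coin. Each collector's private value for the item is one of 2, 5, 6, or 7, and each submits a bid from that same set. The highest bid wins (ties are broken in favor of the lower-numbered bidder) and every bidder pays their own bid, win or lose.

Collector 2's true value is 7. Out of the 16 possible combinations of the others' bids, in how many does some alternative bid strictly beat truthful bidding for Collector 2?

10

Others bid (2, 2): truth gives 0; bid 5 gives 2 > 0. Violating.
Others bid (2, 5): truth gives 0; bid 5 gives 2 > 0. Violating.
Others bid (2, 6): truth gives 0; bid 6 gives 1 > 0. Violating.
Others bid (5, 2): truth gives 0; bid 6 gives 1 > 0. Violating.
Others bid (2, 7): truth gives 0; no alternative beats it.
Others bid (5, 7): truth gives 0; no alternative beats it.
(Checking all 16 profiles: 10 have a profitable deviation, 6 do not.)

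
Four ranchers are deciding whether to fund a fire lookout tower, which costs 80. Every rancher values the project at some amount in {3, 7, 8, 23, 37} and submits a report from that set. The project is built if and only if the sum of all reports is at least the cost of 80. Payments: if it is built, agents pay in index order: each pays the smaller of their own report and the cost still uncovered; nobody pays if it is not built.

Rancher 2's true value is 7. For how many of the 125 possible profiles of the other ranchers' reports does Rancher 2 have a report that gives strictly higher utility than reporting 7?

16

Others report (3, 37, 37): truth gives 0; report 3 gives 4 > 0. Violating.
Others report (7, 37, 37): truth gives 0; report 3 gives 4 > 0. Violating.
Others report (8, 37, 37): truth gives 0; report 3 gives 4 > 0. Violating.
Others report (23, 23, 37): truth gives 0; report 3 gives 4 > 0. Violating.
Others report (3, 3, 3): truth gives 0; no alternative beats it.
Others report (3, 3, 7): truth gives 0; no alternative beats it.
(Checking all 125 profiles: 16 have a profitable deviation, 109 do not.)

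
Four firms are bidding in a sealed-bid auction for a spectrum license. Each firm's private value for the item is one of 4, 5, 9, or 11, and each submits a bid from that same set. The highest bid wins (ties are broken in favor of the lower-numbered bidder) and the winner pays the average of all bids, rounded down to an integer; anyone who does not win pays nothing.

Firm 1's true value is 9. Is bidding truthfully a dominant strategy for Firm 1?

No

Consider the case where Firm 2 bids 4, Firm 3 bids 4 and Firm 4 bids 4.
Truthful bid 9: wins, pays 5, utility 9 - 5 = 4.
Bid 4 instead: wins, pays 4, utility 9 - 4 = 5.
Since 5 > 4, bidding 4 is strictly better here, so truthful bidding is not dominant.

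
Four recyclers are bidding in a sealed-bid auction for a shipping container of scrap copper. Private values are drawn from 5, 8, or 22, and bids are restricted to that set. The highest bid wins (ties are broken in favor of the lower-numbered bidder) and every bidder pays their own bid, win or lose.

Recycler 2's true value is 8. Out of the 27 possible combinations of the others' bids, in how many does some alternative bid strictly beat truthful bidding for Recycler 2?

23

Others bid (5, 5, 22): truth gives -8; bid 5 gives -5 > -8. Violating.
Others bid (5, 8, 22): truth gives -8; bid 5 gives -5 > -8. Violating.
Others bid (5, 22, 5): truth gives -8; bid 5 gives -5 > -8. Violating.
Others bid (5, 22, 8): truth gives -8; bid 5 gives -5 > -8. Violating.
Others bid (5, 5, 5): truth gives 0; no alternative beats it.
Others bid (5, 5, 8): truth gives 0; no alternative beats it.
(Checking all 27 profiles: 23 have a profitable deviation, 4 do not.)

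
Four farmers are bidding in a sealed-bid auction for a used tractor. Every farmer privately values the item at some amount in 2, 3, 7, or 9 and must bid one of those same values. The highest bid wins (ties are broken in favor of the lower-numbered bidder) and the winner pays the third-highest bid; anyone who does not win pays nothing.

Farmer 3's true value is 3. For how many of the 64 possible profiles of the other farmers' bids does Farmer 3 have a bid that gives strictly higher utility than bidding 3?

Others bid (2, 2, 7): truth gives 0; bid 7 gives 1 > 0. Violating.
Others bid (2, 2, 9): truth gives 0; bid 9 gives 1 > 0. Violating.
Others bid (2, 3, 2): truth gives 0; bid 7 gives 1 > 0. Violating.
Others bid (2, 7, 2): truth gives 0; bid 9 gives 1 > 0. Violating.
Others bid (2, 2, 2): truth gives 1; no alternative beats it.
Others bid (2, 2, 3): truth gives 1; no alternative beats it.
(Checking all 64 profiles: 6 have a profitable deviation, 58 do not.)

6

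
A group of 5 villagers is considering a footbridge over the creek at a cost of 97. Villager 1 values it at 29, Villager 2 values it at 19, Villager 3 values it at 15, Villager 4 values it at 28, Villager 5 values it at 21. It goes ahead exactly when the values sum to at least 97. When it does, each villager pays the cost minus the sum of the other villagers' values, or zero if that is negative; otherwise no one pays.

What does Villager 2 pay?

4

Total value 112 ≥ cost 97, so the project is built.
The other villagers' values sum to 93.
Cost minus that sum is 97 - 93 = 4.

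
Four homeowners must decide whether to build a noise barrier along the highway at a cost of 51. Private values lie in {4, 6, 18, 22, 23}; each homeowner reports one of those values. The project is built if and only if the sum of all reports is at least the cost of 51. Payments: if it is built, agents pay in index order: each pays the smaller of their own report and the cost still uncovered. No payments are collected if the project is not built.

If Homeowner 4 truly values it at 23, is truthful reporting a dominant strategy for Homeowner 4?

Check each profile of the others' reports and compare truth against every alternative report.
Others report (6, 22, 23): truth gives 23, best alternative gives 23.
Others report (6, 23, 22): truth gives 23, best alternative gives 23.
Others report (6, 23, 23): truth gives 23, best alternative gives 23.
Others report (18, 18, 18): truth gives 23, best alternative gives 23.
Others report (18, 18, 22): truth gives 23, best alternative gives 23.
Others report (18, 18, 23): truth gives 23, best alternative gives 23.
(Remaining 119 profiles checked similarly; truth is weakly best in each.)
In every case the truthful report is at least as good as any alternative, so it is a dominant strategy.

Yes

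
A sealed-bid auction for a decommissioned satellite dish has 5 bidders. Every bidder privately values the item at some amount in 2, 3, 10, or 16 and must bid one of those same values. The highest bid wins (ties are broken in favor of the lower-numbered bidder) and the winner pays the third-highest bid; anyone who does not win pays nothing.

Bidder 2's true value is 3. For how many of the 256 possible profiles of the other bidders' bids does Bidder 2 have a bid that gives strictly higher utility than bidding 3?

Others bid (2, 2, 2, 10): truth gives 0; bid 10 gives 1 > 0. Violating.
Others bid (2, 2, 2, 16): truth gives 0; bid 16 gives 1 > 0. Violating.
Others bid (2, 2, 10, 2): truth gives 0; bid 10 gives 1 > 0. Violating.
Others bid (2, 2, 16, 2): truth gives 0; bid 16 gives 1 > 0. Violating.
Others bid (2, 2, 2, 2): truth gives 1; no alternative beats it.
Others bid (2, 2, 2, 3): truth gives 1; no alternative beats it.
(Checking all 256 profiles: 8 have a profitable deviation, 248 do not.)

8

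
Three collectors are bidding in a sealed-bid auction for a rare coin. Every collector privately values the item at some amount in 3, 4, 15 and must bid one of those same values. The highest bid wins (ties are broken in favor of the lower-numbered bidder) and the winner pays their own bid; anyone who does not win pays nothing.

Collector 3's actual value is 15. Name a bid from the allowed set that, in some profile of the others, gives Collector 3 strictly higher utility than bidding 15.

4

Suppose Collector 1 bids 3 and Collector 2 bids 3.
Bid 15: wins, pays 15, utility 15 - 15 = 0.
Bid 4: wins, pays 4, utility 15 - 4 = 11.
So bidding 4 beats truth here (11 > 0).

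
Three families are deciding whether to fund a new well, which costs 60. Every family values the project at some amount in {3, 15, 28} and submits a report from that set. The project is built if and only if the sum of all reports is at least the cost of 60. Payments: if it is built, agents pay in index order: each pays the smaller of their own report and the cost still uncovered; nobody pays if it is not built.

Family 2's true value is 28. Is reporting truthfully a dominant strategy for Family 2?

Consider the case where Family 1 reports 28 and Family 3 reports 28.
Truthful report 28: project built, pays 28, utility 28 - 28 = 0.
Report 15 instead: project built, pays 15, utility 28 - 15 = 13.
Since 13 > 0, reporting 15 is strictly better here, so truthful reporting is not dominant.

No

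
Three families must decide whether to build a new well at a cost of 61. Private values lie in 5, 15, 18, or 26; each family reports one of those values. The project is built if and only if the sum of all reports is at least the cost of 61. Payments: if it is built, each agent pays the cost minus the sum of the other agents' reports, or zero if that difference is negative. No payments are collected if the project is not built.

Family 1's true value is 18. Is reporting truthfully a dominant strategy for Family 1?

Yes

Check each profile of the others' reports and compare truth against every alternative report.
Others report (26, 26): truth gives 9, best alternative gives 9.
Others report (18, 26): truth gives 1, best alternative gives 1.
Others report (26, 18): truth gives 1, best alternative gives 1.
Others report (5, 5): truth gives 0, best alternative gives 0.
Others report (5, 15): truth gives 0, best alternative gives 0.
Others report (5, 18): truth gives 0, best alternative gives 0.
(Remaining 10 profiles checked similarly; truth is weakly best in each.)
In every case the truthful report is at least as good as any alternative, so it is a dominant strategy.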